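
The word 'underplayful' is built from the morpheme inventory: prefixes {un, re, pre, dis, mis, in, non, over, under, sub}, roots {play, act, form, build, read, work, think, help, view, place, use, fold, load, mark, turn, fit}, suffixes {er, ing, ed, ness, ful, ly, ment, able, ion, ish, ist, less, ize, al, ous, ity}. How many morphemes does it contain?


Segmenting 'underplayful' against the inventory:
  'under' -> prefix (morpheme 1)
  'play' -> root (morpheme 2)
  'ful' -> suffix (morpheme 3)
Total morphemes: 3

3


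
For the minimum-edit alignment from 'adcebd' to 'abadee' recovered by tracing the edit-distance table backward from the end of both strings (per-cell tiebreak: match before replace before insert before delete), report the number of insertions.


Edit distance = 5. Backtracking from cell (6, 6) with preference match > replace > insert > delete,
then listing the resulting alignment 'adcebd' -> 'abadee' left to right:
  Step 1: keep 'a'
  Step 2: replace d->b
  Step 3: replace c->a
  Step 4: replace e->d
  Step 5: replace b->e
  Step 6: replace d->e
Total insertions: 0

0


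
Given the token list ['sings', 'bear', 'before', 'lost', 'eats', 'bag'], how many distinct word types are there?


Listing all tokens and tracking unique types:
  Token 1: 'sings' -> NEW (unique so far: 1)
  Token 2: 'bear' -> NEW (unique so far: 2)
  Token 3: 'before' -> NEW (unique so far: 3)
  Token 4: 'lost' -> NEW (unique so far: 4)
  Token 5: 'eats' -> NEW (unique so far: 5)
  Token 6: 'bag' -> NEW (unique so far: 6)
Unique types: ('bag', 'bear', 'before', 'eats', 'lost', 'sings')
Vocabulary size: 6

6


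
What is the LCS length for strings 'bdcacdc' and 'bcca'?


DP table for LCS of 'bdcacdc' and 'bcca':
       b  c  c  a
    0  0  0  0  0
  b 0  1  1  1  1
  d 0  1  1  1  1
  c 0  1  2  2  2
  a 0  1  2  2  3
  c 0  1  2  3  3
  d 0  1  2  3  3
  c 0  1  2  3  3
LCS: 'bca'
LCS length = 3

3


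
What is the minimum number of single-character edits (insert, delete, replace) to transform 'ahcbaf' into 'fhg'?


Building DP table for s1='ahcbaf' (len 6) and s2='fhg' (len 3):
       f  h  g
    0  1  2  3
  a 1  1  2  3
  h 2  2  1  2
  c 3  3  2  2
  b 4  4  3  3
  a 5  5  4  4
  f 6  5  5  5
Edit distance = dp[6][3] = 5

5


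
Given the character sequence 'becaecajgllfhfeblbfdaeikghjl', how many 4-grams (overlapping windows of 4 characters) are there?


String 'becaecajgllfhfeblbfdaeikghjl' has length L = 28.
Number of overlapping n-grams = L - n + 1
Substituting: 28 - 4 + 1 = 25

25


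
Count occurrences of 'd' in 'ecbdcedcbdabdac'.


Scanning 'ecbdcedcbdabdac' for 'd':
  Position 3: 'd' -> MATCH (count: 1)
  Position 6: 'd' -> MATCH (count: 2)
  Position 9: 'd' -> MATCH (count: 3)
  Position 12: 'd' -> MATCH (count: 4)
Total occurrences of 'd': 4

4


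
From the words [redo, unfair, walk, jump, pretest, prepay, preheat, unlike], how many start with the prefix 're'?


Checking each word for prefix 're':
  'redo' -> YES, starts with 're' (count: 1)
  'unfair' -> no (count: 1)
  'walk' -> no (count: 1)
  'jump' -> no (count: 1)
  'pretest' -> no (count: 1)
  'prepay' -> no (count: 1)
  'preheat' -> no (count: 1)
  'unlike' -> no (count: 1)
Total with prefix 're': 1

1


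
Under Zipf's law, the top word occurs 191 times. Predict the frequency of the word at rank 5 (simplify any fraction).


Zipf's law: freq(rank) = f1 / rank
f1 = 191, rank = 5
freq = 191 / 5
GCD(191, 5) = 1
Simplified: 191/5

191/5


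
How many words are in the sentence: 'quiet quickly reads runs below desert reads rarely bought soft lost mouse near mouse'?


Counting words by splitting on spaces:
  Word 1: 'quiet'
  Word 2: 'quickly'
  Word 3: 'reads'
  Word 4: 'runs'
  Word 5: 'below'
  Word 6: 'desert'
  Word 7: 'reads'
  Word 8: 'rarely'
  Word 9: 'bought'
  Word 10: 'soft'
  Word 11: 'lost'
  Word 12: 'mouse'
  Word 13: 'near'
  Word 14: 'mouse'
Total words: 14

14


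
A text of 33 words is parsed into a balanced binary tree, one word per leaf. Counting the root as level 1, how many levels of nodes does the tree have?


In a balanced binary tree with n leaves the deepest leaf is ceil(log2(n)) edges below the root,
so counting node levels inclusive of root and leaves gives ceil(log2(n)) + 1 levels.
log2(33) = 5.0444
ceil(5.0444) = 6
levels = 6 + 1 = 7

7


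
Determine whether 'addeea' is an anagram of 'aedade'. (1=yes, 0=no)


Sort characters of 'addeea': 'aaddee'
Sort characters of 'aedade': 'aaddee'
Sorted forms match -> they ARE anagrams
Result: 1

1


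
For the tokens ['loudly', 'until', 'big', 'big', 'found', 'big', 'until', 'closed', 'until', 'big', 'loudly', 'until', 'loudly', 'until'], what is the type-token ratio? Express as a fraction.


Tokens: 14
Unique types: ('big', 'closed', 'found', 'loudly', 'until') = 5
TTR = 5/14
Already in lowest terms.

5/14


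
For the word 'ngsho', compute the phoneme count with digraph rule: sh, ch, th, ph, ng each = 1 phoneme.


Parsing 'ngsho' greedily, digraphs first:
  'ng' -> digraph (1 consonant phoneme) (phonemes so far: 1)
  'sh' -> digraph (1 consonant phoneme) (phonemes so far: 2)
  'o' -> vowel phoneme (phonemes so far: 3)
Total phonemes: 3

3


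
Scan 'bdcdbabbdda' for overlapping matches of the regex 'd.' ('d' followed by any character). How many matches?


Pattern: d. means 'd' followed by any character.
Scanning 'bdcdbabbdda' position-by-position:
  Pos 0: window 'bd' -> no
  Pos 1: window 'dc' -> MATCH
  Pos 2: window 'cd' -> no
  Pos 3: window 'db' -> MATCH
  Pos 4: window 'ba' -> no
  Pos 5: window 'ab' -> no
  Pos 6: window 'bb' -> no
  Pos 7: window 'bd' -> no
  Pos 8: window 'dd' -> MATCH
  Pos 9: window 'da' -> MATCH
  Pos 10: window 'a' -> no
Total matches: 4

4


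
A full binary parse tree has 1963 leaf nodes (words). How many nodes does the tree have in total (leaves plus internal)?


Leaf nodes (terminals): 1963
Internal nodes = n - 1 = 1963 - 1 = 1962
Total = leaves + internal = 1963 + 1962 = 3925

3925


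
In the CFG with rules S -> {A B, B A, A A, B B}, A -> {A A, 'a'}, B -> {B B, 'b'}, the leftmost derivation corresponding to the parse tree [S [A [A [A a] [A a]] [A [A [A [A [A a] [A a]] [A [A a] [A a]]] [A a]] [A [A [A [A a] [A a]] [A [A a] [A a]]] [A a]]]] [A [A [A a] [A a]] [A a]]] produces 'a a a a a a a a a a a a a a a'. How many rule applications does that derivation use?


Every bracketed nonterminal node [X ...] in the tree is produced by exactly one rule application.
Reading the tree off as a leftmost derivation:
  Step 1: S  =>  A A   (applied S -> A A)
  Step 2: A A  =>  A A A   (applied A -> A A)
  Step 3: A A A  =>  A A A A   (applied A -> A A)
  Step 4: A A A A  =>  a A A A   (applied A -> a)
  Step 5: a A A A  =>  a a A A   (applied A -> a)
  Step 6: a a A A  =>  a a A A A   (applied A -> A A)
  Step 7: a a A A A  =>  a a A A A A   (applied A -> A A)
  Step 8: a a A A A A  =>  a a A A A A A   (applied A -> A A)
  Step 9: a a A A A A A  =>  a a A A A A A A   (applied A -> A A)
  Step 10: a a A A A A A A  =>  a a a A A A A A   (applied A -> a)
  Step 11: a a a A A A A A  =>  a a a a A A A A   (applied A -> a)
  Step 12: a a a a A A A A  =>  a a a a A A A A A   (applied A -> A A)
  Step 13: a a a a A A A A A  =>  a a a a a A A A A   (applied A -> a)
  Step 14: a a a a a A A A A  =>  a a a a a a A A A   (applied A -> a)
  Step 15: a a a a a a A A A  =>  a a a a a a a A A   (applied A -> a)
  Step 16: a a a a a a a A A  =>  a a a a a a a A A A   (applied A -> A A)
  Step 17: a a a a a a a A A A  =>  a a a a a a a A A A A   (applied A -> A A)
  Step 18: a a a a a a a A A A A  =>  a a a a a a a A A A A A   (applied A -> A A)
  Step 19: a a a a a a a A A A A A  =>  a a a a a a a a A A A A   (applied A -> a)
  Step 20: a a a a a a a a A A A A  =>  a a a a a a a a a A A A   (applied A -> a)
  Step 21: a a a a a a a a a A A A  =>  a a a a a a a a a A A A A   (applied A -> A A)
  Step 22: a a a a a a a a a A A A A  =>  a a a a a a a a a a A A A   (applied A -> a)
  Step 23: a a a a a a a a a a A A A  =>  a a a a a a a a a a a A A   (applied A -> a)
  Step 24: a a a a a a a a a a a A A  =>  a a a a a a a a a a a a A   (applied A -> a)
  Step 25: a a a a a a a a a a a a A  =>  a a a a a a a a a a a a A A   (applied A -> A A)
  Step 26: a a a a a a a a a a a a A A  =>  a a a a a a a a a a a a A A A   (applied A -> A A)
  Step 27: a a a a a a a a a a a a A A A  =>  a a a a a a a a a a a a a A A   (applied A -> a)
  Step 28: a a a a a a a a a a a a a A A  =>  a a a a a a a a a a a a a a A   (applied A -> a)
  Step 29: a a a a a a a a a a a a a a A  =>  a a a a a a a a a a a a a a a   (applied A -> a)
Final yield: a a a a a a a a a a a a a a a
Total rewrite steps: 29

29


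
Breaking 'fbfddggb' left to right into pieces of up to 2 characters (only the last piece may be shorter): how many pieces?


'fbfddggb' has 8 characters.
Chunking with max size 2:
  Chunk 1: 'fb' (positions 0-1)
  Chunk 2: 'fd' (positions 2-3)
  Chunk 3: 'dg' (positions 4-5)
  Chunk 4: 'gb' (positions 6-7)
Total chunks: ceil(8 / 2) = 4

4


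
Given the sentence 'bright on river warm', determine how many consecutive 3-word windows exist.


Word trigrams from [4] words:
  Trigram 1: (bright on river)
  Trigram 2: (on river warm)
Total word trigrams: 4 - 2 = 2

2


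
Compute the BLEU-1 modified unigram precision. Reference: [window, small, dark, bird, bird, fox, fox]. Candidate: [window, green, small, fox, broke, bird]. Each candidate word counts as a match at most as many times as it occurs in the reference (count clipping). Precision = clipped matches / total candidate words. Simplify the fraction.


Reference word counts: {'bird': 2, 'dark': 1, 'fox': 2, 'small': 1, 'window': 1}
Checking each candidate word (with clipping):
  'window' -> in reference (ref count 1, used 1/1) -> match (matches: 1)
  'green' -> not in reference -> no match (matches: 1)
  'small' -> in reference (ref count 1, used 1/1) -> match (matches: 2)
  'fox' -> in reference (ref count 2, used 1/2) -> match (matches: 3)
  'broke' -> not in reference -> no match (matches: 3)
  'bird' -> in reference (ref count 2, used 1/2) -> match (matches: 4)
Clipped matches: 4, Candidate length: 6
Precision = 4/6 = 2/3

2/3


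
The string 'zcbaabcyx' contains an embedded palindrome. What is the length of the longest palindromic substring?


Scanning 'zcbaabcyx' for palindromic substrings.
Substring at positions 1-6: 'cbaabc'.
Check: reverse('cbaabc') = 'cbaabc' -> palindrome confirmed.
Neighbouring characters ('z' / 'y') break symmetry, so it cannot extend further.
No longer palindromic substring exists; longest length = 6

6


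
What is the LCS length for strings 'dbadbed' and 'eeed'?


DP table for LCS of 'dbadbed' and 'eeed':
       e  e  e  d
    0  0  0  0  0
  d 0  0  0  0  1
  b 0  0  0  0  1
  a 0  0  0  0  1
  d 0  0  0  0  1
  b 0  0  0  0  1
  e 0  1  1  1  1
  d 0  1  1  1  2
LCS: 'ed'
LCS length = 2

2


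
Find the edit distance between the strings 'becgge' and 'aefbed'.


Building DP table for s1='becgge' (len 6) and s2='aefbed' (len 6):
       a  e  f  b  e  d
    0  1  2  3  4  5  6
  b 1  1  2  3  3  4  5
  e 2  2  1  2  3  3  4
  c 3  3  2  2  3  4  4
  g 4  4  3  3  3  4  5
  g 5  5  4  4  4  4  5
  e 6  6  5  5  5  4  5
Edit distance = dp[6][6] = 5

5


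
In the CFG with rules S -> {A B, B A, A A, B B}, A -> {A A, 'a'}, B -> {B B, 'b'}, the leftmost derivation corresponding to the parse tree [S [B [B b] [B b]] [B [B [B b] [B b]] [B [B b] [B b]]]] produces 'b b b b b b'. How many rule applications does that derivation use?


Every bracketed nonterminal node [X ...] in the tree is produced by exactly one rule application.
Reading the tree off as a leftmost derivation:
  Step 1: S  =>  B B   (applied S -> B B)
  Step 2: B B  =>  B B B   (applied B -> B B)
  Step 3: B B B  =>  b B B   (applied B -> b)
  Step 4: b B B  =>  b b B   (applied B -> b)
  Step 5: b b B  =>  b b B B   (applied B -> B B)
  Step 6: b b B B  =>  b b B B B   (applied B -> B B)
  Step 7: b b B B B  =>  b b b B B   (applied B -> b)
  Step 8: b b b B B  =>  b b b b B   (applied B -> b)
  Step 9: b b b b B  =>  b b b b B B   (applied B -> B B)
  Step 10: b b b b B B  =>  b b b b b B   (applied B -> b)
  Step 11: b b b b b B  =>  b b b b b b   (applied B -> b)
Final yield: b b b b b b
Total rewrite steps: 11

11


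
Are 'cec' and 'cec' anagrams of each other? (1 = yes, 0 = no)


Sort characters of 'cec': 'cce'
Sort characters of 'cec': 'cce'
Sorted forms match -> they ARE anagrams
Result: 1

1


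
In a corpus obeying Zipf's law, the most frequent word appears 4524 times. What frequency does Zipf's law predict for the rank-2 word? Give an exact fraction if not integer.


Zipf's law: freq(rank) = f1 / rank
f1 = 4524, rank = 2
freq = 4524 / 2
= 2262

2262


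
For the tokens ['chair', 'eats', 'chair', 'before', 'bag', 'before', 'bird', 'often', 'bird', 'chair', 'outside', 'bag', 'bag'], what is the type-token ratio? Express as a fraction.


Tokens: 13
Unique types: ('bag', 'before', 'bird', 'chair', 'eats', 'often', 'outside') = 7
TTR = 7/13
Already in lowest terms.

7/13


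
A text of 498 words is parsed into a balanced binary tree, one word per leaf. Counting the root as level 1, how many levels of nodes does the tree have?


In a balanced binary tree with n leaves the deepest leaf is ceil(log2(n)) edges below the root,
so counting node levels inclusive of root and leaves gives ceil(log2(n)) + 1 levels.
log2(498) = 8.9600
ceil(8.9600) = 9
levels = 9 + 1 = 10

10


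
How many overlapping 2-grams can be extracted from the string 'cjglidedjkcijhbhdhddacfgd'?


String 'cjglidedjkcijhbhdhddacfgd' has length L = 25.
Number of overlapping n-grams = L - n + 1
Substituting: 25 - 2 + 1 = 24

24


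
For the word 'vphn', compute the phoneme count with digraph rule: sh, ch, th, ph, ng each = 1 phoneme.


Parsing 'vphn' greedily, digraphs first:
  'v' -> consonant phoneme (phonemes so far: 1)
  'ph' -> digraph (1 consonant phoneme) (phonemes so far: 2)
  'n' -> consonant phoneme (phonemes so far: 3)
Total phonemes: 3

3


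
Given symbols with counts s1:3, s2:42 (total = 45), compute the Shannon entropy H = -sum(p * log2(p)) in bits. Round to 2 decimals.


Computing entropy H = -sum(p_i * log2(p_i)):
  s1: p = 3/45 = 0.0667, -p*log2(p) = 0.2605
  s2: p = 42/45 = 0.9333, -p*log2(p) = 0.0929
H = sum of terms = 0.3534
Rounded to 2 decimals: 0.35

0.35


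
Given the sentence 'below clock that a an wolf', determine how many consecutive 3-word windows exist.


Word trigrams from [6] words:
  Trigram 1: (below clock that)
  Trigram 2: (clock that a)
  Trigram 3: (that a an)
  Trigram 4: (a an wolf)
Total word trigrams: 6 - 2 = 4

4


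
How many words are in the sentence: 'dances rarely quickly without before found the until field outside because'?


Counting words by splitting on spaces:
  Word 1: 'dances'
  Word 2: 'rarely'
  Word 3: 'quickly'
  Word 4: 'without'
  Word 5: 'before'
  Word 6: 'found'
  Word 7: 'the'
  Word 8: 'until'
  Word 9: 'field'
  Word 10: 'outside'
  Word 11: 'because'
Total words: 11

11


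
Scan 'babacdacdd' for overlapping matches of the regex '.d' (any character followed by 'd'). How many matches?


Pattern: .d means any character followed by 'd'.
Scanning 'babacdacdd' position-by-position:
  Pos 0: window 'ba' -> no
  Pos 1: window 'ab' -> no
  Pos 2: window 'ba' -> no
  Pos 3: window 'ac' -> no
  Pos 4: window 'cd' -> MATCH
  Pos 5: window 'da' -> no
  Pos 6: window 'ac' -> no
  Pos 7: window 'cd' -> MATCH
  Pos 8: window 'dd' -> MATCH
  Pos 9: window 'd' -> no
Total matches: 3

3


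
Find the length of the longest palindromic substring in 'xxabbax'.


Scanning 'xxabbax' for palindromic substrings.
Substring at positions 1-6: 'xabbax'.
Check: reverse('xabbax') = 'xabbax' -> palindrome confirmed.
Neighbouring characters ('x' / '-') break symmetry, so it cannot extend further.
No longer palindromic substring exists; longest length = 6

6


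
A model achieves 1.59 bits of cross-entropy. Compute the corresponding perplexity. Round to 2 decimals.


Perplexity formula: PP = 2^H
H = 1.59
PP = 2^1.59
Decompose: 2^1.59 = 2^1 * 2^0.59
2^1 = 2, 2^0.59 ~ 1.5052467
PP ~ 2 * 1.5052467 = 3.0104934
Rounded to 2 decimals: 3.01

3.01


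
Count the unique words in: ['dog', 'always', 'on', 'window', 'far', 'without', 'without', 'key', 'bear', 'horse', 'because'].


Listing all tokens and tracking unique types:
  Token 1: 'dog' -> NEW (unique so far: 1)
  Token 2: 'always' -> NEW (unique so far: 2)
  Token 3: 'on' -> NEW (unique so far: 3)
  Token 4: 'window' -> NEW (unique so far: 4)
  Token 5: 'far' -> NEW (unique so far: 5)
  Token 6: 'without' -> NEW (unique so far: 6)
  Token 7: 'without' -> duplicate (unique so far: 6)
  Token 8: 'key' -> NEW (unique so far: 7)
  Token 9: 'bear' -> NEW (unique so far: 8)
  Token 10: 'horse' -> NEW (unique so far: 9)
  Token 11: 'because' -> NEW (unique so far: 10)
Unique types: ('always', 'bear', 'because', 'dog', 'far', 'horse', 'key', 'on', 'window', 'without')
Vocabulary size: 10

10


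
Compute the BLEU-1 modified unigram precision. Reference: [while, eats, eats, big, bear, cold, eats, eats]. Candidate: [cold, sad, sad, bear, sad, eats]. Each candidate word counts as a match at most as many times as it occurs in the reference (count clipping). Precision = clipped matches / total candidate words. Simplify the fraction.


Reference word counts: {'bear': 1, 'big': 1, 'cold': 1, 'eats': 4, 'while': 1}
Checking each candidate word (with clipping):
  'cold' -> in reference (ref count 1, used 1/1) -> match (matches: 1)
  'sad' -> not in reference -> no match (matches: 1)
  'sad' -> not in reference -> no match (matches: 1)
  'bear' -> in reference (ref count 1, used 1/1) -> match (matches: 2)
  'sad' -> not in reference -> no match (matches: 2)
  'eats' -> in reference (ref count 4, used 1/4) -> match (matches: 3)
Clipped matches: 3, Candidate length: 6
Precision = 3/6 = 1/2

1/2


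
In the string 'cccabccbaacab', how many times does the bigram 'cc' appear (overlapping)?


Scanning 'cccabccbaacab' for bigram 'cc':
  Position 0: 'cc' -> MATCH
  Position 1: 'cc' -> MATCH
  Position 2: 'ca' -> no
  Position 3: 'ab' -> no
  Position 4: 'bc' -> no
  Position 5: 'cc' -> MATCH
  Position 6: 'cb' -> no
  Position 7: 'ba' -> no
  Position 8: 'aa' -> no
  Position 9: 'ac' -> no
  Position 10: 'ca' -> no
  Position 11: 'ab' -> no
Total matches: 3

3


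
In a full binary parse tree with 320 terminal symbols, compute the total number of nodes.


Leaf nodes (terminals): 320
Internal nodes = n - 1 = 320 - 1 = 319
Total = leaves + internal = 320 + 319 = 639

639


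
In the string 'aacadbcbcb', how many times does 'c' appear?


Scanning 'aacadbcbcb' for 'c':
  Position 2: 'c' -> MATCH (count: 1)
  Position 6: 'c' -> MATCH (count: 2)
  Position 8: 'c' -> MATCH (count: 3)
Total occurrences of 'c': 3

3


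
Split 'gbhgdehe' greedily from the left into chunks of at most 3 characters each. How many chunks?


'gbhgdehe' has 8 characters.
Chunking with max size 3:
  Chunk 1: 'gbh' (positions 0-2)
  Chunk 2: 'gde' (positions 3-5)
  Chunk 3: 'he' (positions 6-7)
Total chunks: ceil(8 / 3) = 3

3


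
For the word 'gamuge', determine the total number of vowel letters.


Scanning each character of 'gamuge':
  Position 1: 'g' -> consonant (running count: 0)
  Position 2: 'a' -> vowel (running count: 1)
  Position 3: 'm' -> consonant (running count: 1)
  Position 4: 'u' -> vowel (running count: 2)
  Position 5: 'g' -> consonant (running count: 2)
  Position 6: 'e' -> vowel (running count: 3)
Total vowels: 3

3


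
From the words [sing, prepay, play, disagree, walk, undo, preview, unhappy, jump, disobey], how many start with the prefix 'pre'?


Checking each word for prefix 'pre':
  'sing' -> no (count: 0)
  'prepay' -> YES, starts with 'pre' (count: 1)
  'play' -> no (count: 1)
  'disagree' -> no (count: 1)
  'walk' -> no (count: 1)
  'undo' -> no (count: 1)
  'preview' -> YES, starts with 'pre' (count: 2)
  'unhappy' -> no (count: 2)
  'jump' -> no (count: 2)
  'disobey' -> no (count: 2)
Total with prefix 'pre': 2

2


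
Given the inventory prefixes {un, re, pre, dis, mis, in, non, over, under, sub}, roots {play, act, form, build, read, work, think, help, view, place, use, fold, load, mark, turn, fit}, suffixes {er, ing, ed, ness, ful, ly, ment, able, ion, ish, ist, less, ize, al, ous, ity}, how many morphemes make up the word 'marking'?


Segmenting 'marking' against the inventory:
  'mark' -> root (morpheme 1)
  'ing' -> suffix (morpheme 2)
Total morphemes: 2

2


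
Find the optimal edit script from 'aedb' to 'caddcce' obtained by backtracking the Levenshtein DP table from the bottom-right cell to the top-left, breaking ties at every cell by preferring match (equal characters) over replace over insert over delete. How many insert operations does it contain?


Edit distance = 5. Backtracking from cell (4, 7) with preference match > replace > insert > delete,
then listing the resulting alignment 'aedb' -> 'caddcce' left to right:
  Step 1: insert 'c' [insertion #1]
  Step 2: keep 'a'
  Step 3: replace e->d
  Step 4: keep 'd'
  Step 5: insert 'c' [insertion #2]
  Step 6: insert 'c' [insertion #3]
  Step 7: replace b->e
Total insertions: 3

3


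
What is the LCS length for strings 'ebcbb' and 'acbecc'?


DP table for LCS of 'ebcbb' and 'acbecc':
       a  c  b  e  c  c
    0  0  0  0  0  0  0
  e 0  0  0  0  1  1  1
  b 0  0  0  1  1  1  1
  c 0  0  1  1  1  2  2
  b 0  0  1  2  2  2  2
  b 0  0  1  2  2  2  2
LCS: 'ec'
LCS length = 2

2


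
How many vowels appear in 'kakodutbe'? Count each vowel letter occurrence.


Scanning each character of 'kakodutbe':
  Position 1: 'k' -> consonant (running count: 0)
  Position 2: 'a' -> vowel (running count: 1)
  Position 3: 'k' -> consonant (running count: 1)
  Position 4: 'o' -> vowel (running count: 2)
  Position 5: 'd' -> consonant (running count: 2)
  Position 6: 'u' -> vowel (running count: 3)
  Position 7: 't' -> consonant (running count: 3)
  Position 8: 'b' -> consonant (running count: 3)
  Position 9: 'e' -> vowel (running count: 4)
Total vowels: 4

4


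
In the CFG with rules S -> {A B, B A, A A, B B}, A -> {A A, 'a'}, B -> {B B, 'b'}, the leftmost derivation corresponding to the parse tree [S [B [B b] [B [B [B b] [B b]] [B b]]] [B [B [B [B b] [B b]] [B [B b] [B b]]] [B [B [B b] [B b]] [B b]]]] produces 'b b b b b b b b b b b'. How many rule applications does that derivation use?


Every bracketed nonterminal node [X ...] in the tree is produced by exactly one rule application.
Reading the tree off as a leftmost derivation:
  Step 1: S  =>  B B   (applied S -> B B)
  Step 2: B B  =>  B B B   (applied B -> B B)
  Step 3: B B B  =>  b B B   (applied B -> b)
  Step 4: b B B  =>  b B B B   (applied B -> B B)
  Step 5: b B B B  =>  b B B B B   (applied B -> B B)
  Step 6: b B B B B  =>  b b B B B   (applied B -> b)
  Step 7: b b B B B  =>  b b b B B   (applied B -> b)
  Step 8: b b b B B  =>  b b b b B   (applied B -> b)
  Step 9: b b b b B  =>  b b b b B B   (applied B -> B B)
  Step 10: b b b b B B  =>  b b b b B B B   (applied B -> B B)
  Step 11: b b b b B B B  =>  b b b b B B B B   (applied B -> B B)
  Step 12: b b b b B B B B  =>  b b b b b B B B   (applied B -> b)
  Step 13: b b b b b B B B  =>  b b b b b b B B   (applied B -> b)
  Step 14: b b b b b b B B  =>  b b b b b b B B B   (applied B -> B B)
  Step 15: b b b b b b B B B  =>  b b b b b b b B B   (applied B -> b)
  Step 16: b b b b b b b B B  =>  b b b b b b b b B   (applied B -> b)
  Step 17: b b b b b b b b B  =>  b b b b b b b b B B   (applied B -> B B)
  Step 18: b b b b b b b b B B  =>  b b b b b b b b B B B   (applied B -> B B)
  Step 19: b b b b b b b b B B B  =>  b b b b b b b b b B B   (applied B -> b)
  Step 20: b b b b b b b b b B B  =>  b b b b b b b b b b B   (applied B -> b)
  Step 21: b b b b b b b b b b B  =>  b b b b b b b b b b b   (applied B -> b)
Final yield: b b b b b b b b b b b
Total rewrite steps: 21

21


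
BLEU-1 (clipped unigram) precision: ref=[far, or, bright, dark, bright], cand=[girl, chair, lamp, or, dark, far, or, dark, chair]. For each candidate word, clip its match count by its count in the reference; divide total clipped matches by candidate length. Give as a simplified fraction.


Reference word counts: {'bright': 2, 'dark': 1, 'far': 1, 'or': 1}
Checking each candidate word (with clipping):
  'girl' -> not in reference -> no match (matches: 0)
  'chair' -> not in reference -> no match (matches: 0)
  'lamp' -> not in reference -> no match (matches: 0)
  'or' -> in reference (ref count 1, used 1/1) -> match (matches: 1)
  'dark' -> in reference (ref count 1, used 1/1) -> match (matches: 2)
  'far' -> in reference (ref count 1, used 1/1) -> match (matches: 3)
  'or' -> ref count 1 already used up (1/1) -> clipped, no match (matches: 3)
  'dark' -> ref count 1 already used up (1/1) -> clipped, no match (matches: 3)
  'chair' -> not in reference -> no match (matches: 3)
Clipped matches: 3, Candidate length: 9
Precision = 3/9 = 1/3

1/3


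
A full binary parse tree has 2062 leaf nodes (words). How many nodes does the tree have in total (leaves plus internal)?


Leaf nodes (terminals): 2062
Internal nodes = n - 1 = 2062 - 1 = 2061
Total = leaves + internal = 2062 + 2061 = 4123

4123


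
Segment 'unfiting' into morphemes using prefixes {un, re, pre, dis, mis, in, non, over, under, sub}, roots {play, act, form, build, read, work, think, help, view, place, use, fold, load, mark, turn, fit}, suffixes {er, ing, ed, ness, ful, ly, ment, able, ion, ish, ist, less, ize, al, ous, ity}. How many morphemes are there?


Segmenting 'unfiting' against the inventory:
  'un' -> prefix (morpheme 1)
  'fit' -> root (morpheme 2)
  'ing' -> suffix (morpheme 3)
Total morphemes: 3

3


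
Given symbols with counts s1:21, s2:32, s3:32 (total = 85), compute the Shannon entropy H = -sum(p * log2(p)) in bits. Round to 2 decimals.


Computing entropy H = -sum(p_i * log2(p_i)):
  s1: p = 21/85 = 0.2471, -p*log2(p) = 0.4983
  s2: p = 32/85 = 0.3765, -p*log2(p) = 0.5306
  s3: p = 32/85 = 0.3765, -p*log2(p) = 0.5306
H = sum of terms = 1.5595
Rounded to 2 decimals: 1.56

1.56


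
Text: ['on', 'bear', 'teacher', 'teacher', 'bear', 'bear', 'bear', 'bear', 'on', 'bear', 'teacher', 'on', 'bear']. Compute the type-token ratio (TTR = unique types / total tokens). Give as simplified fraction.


Tokens: 13
Unique types: ('bear', 'on', 'teacher') = 3
TTR = 3/13
Already in lowest terms.

3/13


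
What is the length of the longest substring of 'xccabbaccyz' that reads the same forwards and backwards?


Scanning 'xccabbaccyz' for palindromic substrings.
Substring at positions 1-8: 'ccabbacc'.
Check: reverse('ccabbacc') = 'ccabbacc' -> palindrome confirmed.
Neighbouring characters ('x' / 'y') break symmetry, so it cannot extend further.
No longer palindromic substring exists; longest length = 8

8


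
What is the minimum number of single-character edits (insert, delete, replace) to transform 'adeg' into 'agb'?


Building DP table for s1='adeg' (len 4) and s2='agb' (len 3):
       a  g  b
    0  1  2  3
  a 1  0  1  2
  d 2  1  1  2
  e 3  2  2  2
  g 4  3  2  3
Edit distance = dp[4][3] = 3

3


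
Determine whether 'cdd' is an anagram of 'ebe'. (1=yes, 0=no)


Sort characters of 'cdd': 'cdd'
Sort characters of 'ebe': 'bee'
Sorted forms differ -> they are NOT anagrams
Result: 0

0


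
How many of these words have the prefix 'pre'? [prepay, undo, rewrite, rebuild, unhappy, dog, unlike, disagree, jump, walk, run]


Checking each word for prefix 'pre':
  'prepay' -> YES, starts with 'pre' (count: 1)
  'undo' -> no (count: 1)
  'rewrite' -> no (count: 1)
  'rebuild' -> no (count: 1)
  'unhappy' -> no (count: 1)
  'dog' -> no (count: 1)
  'unlike' -> no (count: 1)
  'disagree' -> no (count: 1)
  'jump' -> no (count: 1)
  'walk' -> no (count: 1)
  'run' -> no (count: 1)
Total with prefix 'pre': 1

1


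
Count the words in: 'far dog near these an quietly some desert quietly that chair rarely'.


Counting words by splitting on spaces:
  Word 1: 'far'
  Word 2: 'dog'
  Word 3: 'near'
  Word 4: 'these'
  Word 5: 'an'
  Word 6: 'quietly'
  Word 7: 'some'
  Word 8: 'desert'
  Word 9: 'quietly'
  Word 10: 'that'
  Word 11: 'chair'
  Word 12: 'rarely'
Total words: 12

12


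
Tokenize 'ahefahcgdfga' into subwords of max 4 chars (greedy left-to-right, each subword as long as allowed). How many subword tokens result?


'ahefahcgdfga' has 12 characters.
Chunking with max size 4:
  Chunk 1: 'ahef' (positions 0-3)
  Chunk 2: 'ahcg' (positions 4-7)
  Chunk 3: 'dfga' (positions 8-11)
Total chunks: ceil(12 / 4) = 3

3


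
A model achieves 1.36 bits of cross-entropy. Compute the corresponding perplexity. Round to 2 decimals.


Perplexity formula: PP = 2^H
H = 1.36
PP = 2^1.36
Decompose: 2^1.36 = 2^1 * 2^0.36
2^1 = 2, 2^0.36 ~ 1.2834259
PP ~ 2 * 1.2834259 = 2.5668518
Rounded to 2 decimals: 2.57

2.57


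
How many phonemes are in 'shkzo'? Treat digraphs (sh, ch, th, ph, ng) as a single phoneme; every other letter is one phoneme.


Parsing 'shkzo' greedily, digraphs first:
  'sh' -> digraph (1 consonant phoneme) (phonemes so far: 1)
  'k' -> consonant phoneme (phonemes so far: 2)
  'z' -> consonant phoneme (phonemes so far: 3)
  'o' -> vowel phoneme (phonemes so far: 4)
Total phonemes: 4

4


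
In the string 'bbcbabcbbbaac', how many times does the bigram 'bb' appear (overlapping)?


Scanning 'bbcbabcbbbaac' for bigram 'bb':
  Position 0: 'bb' -> MATCH
  Position 1: 'bc' -> no
  Position 2: 'cb' -> no
  Position 3: 'ba' -> no
  Position 4: 'ab' -> no
  Position 5: 'bc' -> no
  Position 6: 'cb' -> no
  Position 7: 'bb' -> MATCH
  Position 8: 'bb' -> MATCH
  Position 9: 'ba' -> no
  Position 10: 'aa' -> no
  Position 11: 'ac' -> no
Total matches: 3

3


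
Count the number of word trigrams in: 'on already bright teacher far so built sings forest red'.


Word trigrams from [10] words:
  Trigram 1: (on already bright)
  Trigram 2: (already bright teacher)
  Trigram 3: (bright teacher far)
  Trigram 4: (teacher far so)
  Trigram 5: (far so built)
  Trigram 6: (so built sings)
  Trigram 7: (built sings forest)
  Trigram 8: (sings forest red)
Total word trigrams: 10 - 2 = 8

8


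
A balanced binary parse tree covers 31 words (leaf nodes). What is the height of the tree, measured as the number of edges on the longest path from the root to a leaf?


In a balanced binary tree with n leaves the deepest leaf is ceil(log2(n)) edges below the root.
log2(31) = 4.9542
ceil(4.9542) = 5
height (edges) = 5

5


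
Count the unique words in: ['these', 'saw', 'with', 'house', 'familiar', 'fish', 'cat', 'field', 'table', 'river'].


Listing all tokens and tracking unique types:
  Token 1: 'these' -> NEW (unique so far: 1)
  Token 2: 'saw' -> NEW (unique so far: 2)
  Token 3: 'with' -> NEW (unique so far: 3)
  Token 4: 'house' -> NEW (unique so far: 4)
  Token 5: 'familiar' -> NEW (unique so far: 5)
  Token 6: 'fish' -> NEW (unique so far: 6)
  Token 7: 'cat' -> NEW (unique so far: 7)
  Token 8: 'field' -> NEW (unique so far: 8)
  Token 9: 'table' -> NEW (unique so far: 9)
  Token 10: 'river' -> NEW (unique so far: 10)
Unique types: ('cat', 'familiar', 'field', 'fish', 'house', 'river', 'saw', 'table', 'these', 'with')
Vocabulary size: 10

10


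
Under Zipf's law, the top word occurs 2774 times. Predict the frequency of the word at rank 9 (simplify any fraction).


Zipf's law: freq(rank) = f1 / rank
f1 = 2774, rank = 9
freq = 2774 / 9
GCD(2774, 9) = 1
Simplified: 2774/9

2774/9


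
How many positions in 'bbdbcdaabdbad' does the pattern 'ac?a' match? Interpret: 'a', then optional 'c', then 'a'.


Pattern: ac?a means 'a', then optional 'c', then 'a'.
Scanning 'bbdbcdaabdbad' position-by-position:
  Pos 0: window 'bbd' -> no
  Pos 1: window 'bdb' -> no
  Pos 2: window 'dbc' -> no
  Pos 3: window 'bcd' -> no
  Pos 4: window 'cda' -> no
  Pos 5: window 'daa' -> no
  Pos 6: window 'aab' -> MATCH
  Pos 7: window 'abd' -> no
  Pos 8: window 'bdb' -> no
  Pos 9: window 'dba' -> no
  Pos 10: window 'bad' -> no
  Pos 11: window 'ad' -> no
  Pos 12: window 'd' -> no
Total matches: 1

1


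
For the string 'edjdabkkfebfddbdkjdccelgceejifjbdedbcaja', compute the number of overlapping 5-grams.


String 'edjdabkkfebfddbdkjdccelgceejifjbdedbcaja' has length L = 40.
Number of overlapping n-grams = L - n + 1
Substituting: 40 - 5 + 1 = 36

36


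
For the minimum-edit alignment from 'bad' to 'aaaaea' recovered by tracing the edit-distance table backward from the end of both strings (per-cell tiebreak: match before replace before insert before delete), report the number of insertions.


Edit distance = 5. Backtracking from cell (3, 6) with preference match > replace > insert > delete,
then listing the resulting alignment 'bad' -> 'aaaaea' left to right:
  Step 1: insert 'a' [insertion #1]
  Step 2: insert 'a' [insertion #2]
  Step 3: replace b->a
  Step 4: keep 'a'
  Step 5: insert 'e' [insertion #3]
  Step 6: replace d->a
Total insertions: 3

3


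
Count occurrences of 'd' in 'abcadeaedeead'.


Scanning 'abcadeaedeead' for 'd':
  Position 4: 'd' -> MATCH (count: 1)
  Position 8: 'd' -> MATCH (count: 2)
  Position 12: 'd' -> MATCH (count: 3)
Total occurrences of 'd': 3

3


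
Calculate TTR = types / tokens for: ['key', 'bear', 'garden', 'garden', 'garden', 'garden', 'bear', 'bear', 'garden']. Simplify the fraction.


Tokens: 9
Unique types: ('bear', 'garden', 'key') = 3
TTR = 3/9
Simplify: divide both by 3 -> 1/3
TTR = 1/3

1/3


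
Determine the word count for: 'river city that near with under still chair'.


Counting words by splitting on spaces:
  Word 1: 'river'
  Word 2: 'city'
  Word 3: 'that'
  Word 4: 'near'
  Word 5: 'with'
  Word 6: 'under'
  Word 7: 'still'
  Word 8: 'chair'
Total words: 8

8


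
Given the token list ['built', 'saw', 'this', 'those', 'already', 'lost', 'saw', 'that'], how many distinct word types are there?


Listing all tokens and tracking unique types:
  Token 1: 'built' -> NEW (unique so far: 1)
  Token 2: 'saw' -> NEW (unique so far: 2)
  Token 3: 'this' -> NEW (unique so far: 3)
  Token 4: 'those' -> NEW (unique so far: 4)
  Token 5: 'already' -> NEW (unique so far: 5)
  Token 6: 'lost' -> NEW (unique so far: 6)
  Token 7: 'saw' -> duplicate (unique so far: 6)
  Token 8: 'that' -> NEW (unique so far: 7)
Unique types: ('already', 'built', 'lost', 'saw', 'that', 'this', 'those')
Vocabulary size: 7

7


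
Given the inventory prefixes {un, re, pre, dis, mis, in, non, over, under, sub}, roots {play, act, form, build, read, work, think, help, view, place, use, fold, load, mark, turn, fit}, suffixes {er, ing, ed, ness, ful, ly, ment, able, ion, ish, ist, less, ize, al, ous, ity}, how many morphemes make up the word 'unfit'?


Segmenting 'unfit' against the inventory:
  'un' -> prefix (morpheme 1)
  'fit' -> root (morpheme 2)
Total morphemes: 2

2


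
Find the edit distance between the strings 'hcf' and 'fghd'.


Building DP table for s1='hcf' (len 3) and s2='fghd' (len 4):
       f  g  h  d
    0  1  2  3  4
  h 1  1  2  2  3
  c 2  2  2  3  3
  f 3  2  3  3  4
Edit distance = dp[3][4] = 4

4


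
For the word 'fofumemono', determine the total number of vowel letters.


Scanning each character of 'fofumemono':
  Position 1: 'f' -> consonant (running count: 0)
  Position 2: 'o' -> vowel (running count: 1)
  Position 3: 'f' -> consonant (running count: 1)
  Position 4: 'u' -> vowel (running count: 2)
  Position 5: 'm' -> consonant (running count: 2)
  Position 6: 'e' -> vowel (running count: 3)
  Position 7: 'm' -> consonant (running count: 3)
  Position 8: 'o' -> vowel (running count: 4)
  Position 9: 'n' -> consonant (running count: 4)
  Position 10: 'o' -> vowel (running count: 5)
Total vowels: 5

5


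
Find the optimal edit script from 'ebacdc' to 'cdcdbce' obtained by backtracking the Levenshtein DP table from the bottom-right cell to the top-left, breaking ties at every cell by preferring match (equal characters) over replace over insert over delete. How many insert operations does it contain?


Edit distance = 5. Backtracking from cell (6, 7) with preference match > replace > insert > delete,
then listing the resulting alignment 'ebacdc' -> 'cdcdbce' left to right:
  Step 1: delete 'e'
  Step 2: replace b->c
  Step 3: replace a->d
  Step 4: keep 'c'
  Step 5: keep 'd'
  Step 6: insert 'b' [insertion #1]
  Step 7: keep 'c'
  Step 8: insert 'e' [insertion #2]
Total insertions: 2

2


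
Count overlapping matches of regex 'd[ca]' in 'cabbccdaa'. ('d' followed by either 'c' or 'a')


Pattern: d[ca] means 'd' followed by either 'c' or 'a'.
Scanning 'cabbccdaa' position-by-position:
  Pos 0: window 'ca' -> no
  Pos 1: window 'ab' -> no
  Pos 2: window 'bb' -> no
  Pos 3: window 'bc' -> no
  Pos 4: window 'cc' -> no
  Pos 5: window 'cd' -> no
  Pos 6: window 'da' -> MATCH
  Pos 7: window 'aa' -> no
  Pos 8: window 'a' -> no
Total matches: 1

1


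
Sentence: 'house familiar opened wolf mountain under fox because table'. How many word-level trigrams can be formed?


Word trigrams from [9] words:
  Trigram 1: (house familiar opened)
  Trigram 2: (familiar opened wolf)
  Trigram 3: (opened wolf mountain)
  Trigram 4: (wolf mountain under)
  Trigram 5: (mountain under fox)
  Trigram 6: (under fox because)
  Trigram 7: (fox because table)
Total word trigrams: 9 - 2 = 7

7


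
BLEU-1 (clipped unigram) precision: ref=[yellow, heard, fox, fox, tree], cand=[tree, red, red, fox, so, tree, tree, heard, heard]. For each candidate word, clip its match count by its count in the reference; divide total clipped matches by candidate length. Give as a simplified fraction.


Reference word counts: {'fox': 2, 'heard': 1, 'tree': 1, 'yellow': 1}
Checking each candidate word (with clipping):
  'tree' -> in reference (ref count 1, used 1/1) -> match (matches: 1)
  'red' -> not in reference -> no match (matches: 1)
  'red' -> not in reference -> no match (matches: 1)
  'fox' -> in reference (ref count 2, used 1/2) -> match (matches: 2)
  'so' -> not in reference -> no match (matches: 2)
  'tree' -> ref count 1 already used up (1/1) -> clipped, no match (matches: 2)
  'tree' -> ref count 1 already used up (1/1) -> clipped, no match (matches: 2)
  'heard' -> in reference (ref count 1, used 1/1) -> match (matches: 3)
  'heard' -> ref count 1 already used up (1/1) -> clipped, no match (matches: 3)
Clipped matches: 3, Candidate length: 9
Precision = 3/9 = 1/3

1/3


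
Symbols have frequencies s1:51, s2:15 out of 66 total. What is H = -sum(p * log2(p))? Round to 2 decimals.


Computing entropy H = -sum(p_i * log2(p_i)):
  s1: p = 51/66 = 0.7727, -p*log2(p) = 0.2874
  s2: p = 15/66 = 0.2273, -p*log2(p) = 0.4858
H = sum of terms = 0.7732
Rounded to 2 decimals: 0.77

0.77


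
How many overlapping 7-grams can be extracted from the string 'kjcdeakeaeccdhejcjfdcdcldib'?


String 'kjcdeakeaeccdhejcjfdcdcldib' has length L = 27.
Number of overlapping n-grams = L - n + 1
Substituting: 27 - 7 + 1 = 21

21


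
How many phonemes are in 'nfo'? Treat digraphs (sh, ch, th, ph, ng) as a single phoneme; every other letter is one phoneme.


Parsing 'nfo' greedily, digraphs first:
  'n' -> consonant phoneme (phonemes so far: 1)
  'f' -> consonant phoneme (phonemes so far: 2)
  'o' -> vowel phoneme (phonemes so far: 3)
Total phonemes: 3

3


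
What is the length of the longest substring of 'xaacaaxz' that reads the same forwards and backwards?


Scanning 'xaacaaxz' for palindromic substrings.
Substring at positions 0-6: 'xaacaax'.
Check: reverse('xaacaax') = 'xaacaax' -> palindrome confirmed.
Neighbouring characters ('-' / 'z') break symmetry, so it cannot extend further.
No longer palindromic substring exists; longest length = 7

7


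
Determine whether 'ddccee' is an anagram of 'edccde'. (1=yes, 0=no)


Sort characters of 'ddccee': 'ccddee'
Sort characters of 'edccde': 'ccddee'
Sorted forms match -> they ARE anagrams
Result: 1

1
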